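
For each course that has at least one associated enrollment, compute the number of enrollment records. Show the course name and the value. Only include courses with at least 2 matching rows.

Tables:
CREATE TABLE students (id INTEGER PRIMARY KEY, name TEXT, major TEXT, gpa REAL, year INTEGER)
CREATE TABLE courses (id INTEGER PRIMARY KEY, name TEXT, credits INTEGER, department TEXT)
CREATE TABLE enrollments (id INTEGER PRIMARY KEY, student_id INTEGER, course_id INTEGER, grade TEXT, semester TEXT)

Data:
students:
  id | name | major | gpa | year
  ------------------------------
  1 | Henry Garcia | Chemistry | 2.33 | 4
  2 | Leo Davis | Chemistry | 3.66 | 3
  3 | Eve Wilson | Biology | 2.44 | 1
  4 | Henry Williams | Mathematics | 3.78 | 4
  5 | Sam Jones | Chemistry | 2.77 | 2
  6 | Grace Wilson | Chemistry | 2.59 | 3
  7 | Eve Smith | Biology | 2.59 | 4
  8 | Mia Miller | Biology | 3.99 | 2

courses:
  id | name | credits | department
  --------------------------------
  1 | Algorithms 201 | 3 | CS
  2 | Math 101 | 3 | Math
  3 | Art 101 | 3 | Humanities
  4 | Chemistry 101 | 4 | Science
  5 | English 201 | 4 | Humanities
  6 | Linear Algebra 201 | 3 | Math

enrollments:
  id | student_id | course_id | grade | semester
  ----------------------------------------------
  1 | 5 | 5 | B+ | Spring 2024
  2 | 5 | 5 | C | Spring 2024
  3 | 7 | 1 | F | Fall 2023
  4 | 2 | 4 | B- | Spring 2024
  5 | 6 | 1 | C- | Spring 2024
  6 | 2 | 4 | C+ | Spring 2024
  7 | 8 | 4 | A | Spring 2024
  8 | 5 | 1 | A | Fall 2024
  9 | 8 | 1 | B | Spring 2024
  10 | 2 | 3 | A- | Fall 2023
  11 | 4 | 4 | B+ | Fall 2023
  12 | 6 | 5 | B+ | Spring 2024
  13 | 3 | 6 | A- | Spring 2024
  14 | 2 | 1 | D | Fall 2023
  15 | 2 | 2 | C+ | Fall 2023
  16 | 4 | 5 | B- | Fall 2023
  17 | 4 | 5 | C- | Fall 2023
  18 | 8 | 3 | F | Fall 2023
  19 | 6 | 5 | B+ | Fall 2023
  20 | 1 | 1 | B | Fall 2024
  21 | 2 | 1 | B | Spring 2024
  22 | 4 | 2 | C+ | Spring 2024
SELECT p.name, COUNT(*) AS n FROM enrollments c JOIN courses p ON c.course_id = p.id GROUP BY p.id, p.name HAVING COUNT(*) >= 2

Execution result:
name | n
Algorithms 201 | 7
Math 101 | 2
Art 101 | 2
Chemistry 101 | 4
English 201 | 6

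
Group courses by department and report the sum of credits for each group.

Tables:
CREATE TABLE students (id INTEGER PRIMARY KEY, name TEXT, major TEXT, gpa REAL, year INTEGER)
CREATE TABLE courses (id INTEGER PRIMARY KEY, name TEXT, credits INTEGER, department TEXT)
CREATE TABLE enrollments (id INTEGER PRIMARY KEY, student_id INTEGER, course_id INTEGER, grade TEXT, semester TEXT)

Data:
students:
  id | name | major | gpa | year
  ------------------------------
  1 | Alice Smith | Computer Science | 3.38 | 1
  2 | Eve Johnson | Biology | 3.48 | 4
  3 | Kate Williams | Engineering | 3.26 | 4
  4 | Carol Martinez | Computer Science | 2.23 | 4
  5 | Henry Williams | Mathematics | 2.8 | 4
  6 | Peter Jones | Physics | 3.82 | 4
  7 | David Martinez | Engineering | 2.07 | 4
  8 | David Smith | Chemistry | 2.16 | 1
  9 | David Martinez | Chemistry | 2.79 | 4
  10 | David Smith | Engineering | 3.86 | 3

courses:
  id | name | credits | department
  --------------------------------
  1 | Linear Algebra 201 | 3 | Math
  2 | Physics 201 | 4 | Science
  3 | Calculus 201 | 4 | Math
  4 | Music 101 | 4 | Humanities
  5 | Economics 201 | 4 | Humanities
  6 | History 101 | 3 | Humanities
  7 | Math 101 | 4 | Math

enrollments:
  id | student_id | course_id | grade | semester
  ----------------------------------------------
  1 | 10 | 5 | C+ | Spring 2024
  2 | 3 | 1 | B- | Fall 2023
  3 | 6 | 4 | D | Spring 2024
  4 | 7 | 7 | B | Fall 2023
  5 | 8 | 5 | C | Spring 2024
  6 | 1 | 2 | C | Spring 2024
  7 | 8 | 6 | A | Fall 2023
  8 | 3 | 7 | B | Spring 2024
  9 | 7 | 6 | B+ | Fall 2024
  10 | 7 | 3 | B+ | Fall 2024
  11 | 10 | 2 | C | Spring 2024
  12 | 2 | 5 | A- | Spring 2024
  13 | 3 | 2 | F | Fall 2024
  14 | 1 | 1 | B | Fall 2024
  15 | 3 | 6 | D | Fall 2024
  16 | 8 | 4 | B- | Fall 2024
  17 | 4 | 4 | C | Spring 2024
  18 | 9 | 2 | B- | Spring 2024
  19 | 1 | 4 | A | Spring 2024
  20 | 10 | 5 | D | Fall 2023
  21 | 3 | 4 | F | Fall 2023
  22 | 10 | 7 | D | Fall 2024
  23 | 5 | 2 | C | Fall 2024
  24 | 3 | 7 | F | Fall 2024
SELECT department, SUM(credits) AS sum_credits FROM courses GROUP BY department

Execution result:
department | sum_credits
Humanities | 11
Math | 11
Science | 4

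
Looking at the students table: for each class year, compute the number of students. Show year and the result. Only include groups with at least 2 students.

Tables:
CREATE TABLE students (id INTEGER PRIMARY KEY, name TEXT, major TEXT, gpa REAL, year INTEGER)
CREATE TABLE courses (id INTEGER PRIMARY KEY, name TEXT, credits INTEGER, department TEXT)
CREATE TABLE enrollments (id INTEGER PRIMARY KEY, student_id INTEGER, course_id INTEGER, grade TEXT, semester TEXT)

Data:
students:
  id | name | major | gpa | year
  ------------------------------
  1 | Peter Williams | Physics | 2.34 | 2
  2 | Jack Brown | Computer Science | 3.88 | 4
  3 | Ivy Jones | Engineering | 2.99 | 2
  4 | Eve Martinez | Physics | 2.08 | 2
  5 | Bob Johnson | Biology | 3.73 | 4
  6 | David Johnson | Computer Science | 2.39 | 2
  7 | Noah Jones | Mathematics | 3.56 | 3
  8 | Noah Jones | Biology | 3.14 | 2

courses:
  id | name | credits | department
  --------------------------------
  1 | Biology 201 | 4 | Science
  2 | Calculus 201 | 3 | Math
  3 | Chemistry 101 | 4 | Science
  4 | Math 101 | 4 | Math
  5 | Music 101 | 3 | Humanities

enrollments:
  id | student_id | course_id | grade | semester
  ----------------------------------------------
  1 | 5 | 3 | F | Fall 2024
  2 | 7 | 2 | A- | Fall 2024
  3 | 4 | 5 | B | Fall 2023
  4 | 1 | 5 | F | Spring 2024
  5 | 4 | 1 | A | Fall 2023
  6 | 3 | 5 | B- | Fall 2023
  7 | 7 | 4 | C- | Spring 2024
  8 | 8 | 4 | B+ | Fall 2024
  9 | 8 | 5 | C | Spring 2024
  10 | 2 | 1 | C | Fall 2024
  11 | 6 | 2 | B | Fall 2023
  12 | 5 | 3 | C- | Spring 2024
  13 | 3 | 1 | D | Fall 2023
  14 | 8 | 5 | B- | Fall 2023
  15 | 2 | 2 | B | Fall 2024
SELECT year, COUNT(*) AS n FROM students GROUP BY year HAVING COUNT(*) >= 2

Execution result:
year | n
2 | 5
4 | 2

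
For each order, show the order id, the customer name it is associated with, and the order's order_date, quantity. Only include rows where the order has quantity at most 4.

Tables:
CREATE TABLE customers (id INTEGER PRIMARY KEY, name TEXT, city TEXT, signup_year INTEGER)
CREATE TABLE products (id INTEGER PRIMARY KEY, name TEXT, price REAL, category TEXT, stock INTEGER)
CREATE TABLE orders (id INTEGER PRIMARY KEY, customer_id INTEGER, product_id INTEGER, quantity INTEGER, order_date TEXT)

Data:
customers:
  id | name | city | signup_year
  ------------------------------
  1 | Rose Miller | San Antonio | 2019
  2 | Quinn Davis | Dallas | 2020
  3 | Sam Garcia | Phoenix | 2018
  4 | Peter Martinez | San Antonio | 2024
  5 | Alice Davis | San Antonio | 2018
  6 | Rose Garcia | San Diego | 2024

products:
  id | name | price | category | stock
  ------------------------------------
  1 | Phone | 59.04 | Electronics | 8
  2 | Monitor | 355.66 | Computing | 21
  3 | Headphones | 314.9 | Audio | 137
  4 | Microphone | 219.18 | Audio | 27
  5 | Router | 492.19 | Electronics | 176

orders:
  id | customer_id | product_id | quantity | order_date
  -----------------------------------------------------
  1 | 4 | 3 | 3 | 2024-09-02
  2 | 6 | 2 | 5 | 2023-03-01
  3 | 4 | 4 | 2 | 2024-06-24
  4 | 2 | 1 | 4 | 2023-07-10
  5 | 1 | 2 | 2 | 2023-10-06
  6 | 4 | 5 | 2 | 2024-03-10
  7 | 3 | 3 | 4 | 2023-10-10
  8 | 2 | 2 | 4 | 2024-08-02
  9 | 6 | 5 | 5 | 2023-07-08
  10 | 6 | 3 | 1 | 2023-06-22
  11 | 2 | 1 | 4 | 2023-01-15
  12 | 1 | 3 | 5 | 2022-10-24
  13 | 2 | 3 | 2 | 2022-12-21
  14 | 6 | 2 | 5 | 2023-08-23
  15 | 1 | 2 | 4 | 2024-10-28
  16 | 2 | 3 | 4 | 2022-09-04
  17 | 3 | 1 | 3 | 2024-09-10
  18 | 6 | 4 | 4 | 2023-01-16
SELECT c.id, p.name AS customer, c.order_date, c.quantity FROM orders c JOIN customers p ON c.customer_id = p.id WHERE c.quantity <= 4

Execution result:
id | customer | order_date | quantity
1 | Peter Martinez | 2024-09-02 | 3
3 | Peter Martinez | 2024-06-24 | 2
4 | Quinn Davis | 2023-07-10 | 4
5 | Rose Miller | 2023-10-06 | 2
6 | Peter Martinez | 2024-03-10 | 2
7 | Sam Garcia | 2023-10-10 | 4
8 | Quinn Davis | 2024-08-02 | 4
10 | Rose Garcia | 2023-06-22 | 1
11 | Quinn Davis | 2023-01-15 | 4
13 | Quinn Davis | 2022-12-21 | 2
15 | Rose Miller | 2024-10-28 | 4
16 | Quinn Davis | 2022-09-04 | 4
17 | Sam Garcia | 2024-09-10 | 3
18 | Rose Garcia | 2023-01-16 | 4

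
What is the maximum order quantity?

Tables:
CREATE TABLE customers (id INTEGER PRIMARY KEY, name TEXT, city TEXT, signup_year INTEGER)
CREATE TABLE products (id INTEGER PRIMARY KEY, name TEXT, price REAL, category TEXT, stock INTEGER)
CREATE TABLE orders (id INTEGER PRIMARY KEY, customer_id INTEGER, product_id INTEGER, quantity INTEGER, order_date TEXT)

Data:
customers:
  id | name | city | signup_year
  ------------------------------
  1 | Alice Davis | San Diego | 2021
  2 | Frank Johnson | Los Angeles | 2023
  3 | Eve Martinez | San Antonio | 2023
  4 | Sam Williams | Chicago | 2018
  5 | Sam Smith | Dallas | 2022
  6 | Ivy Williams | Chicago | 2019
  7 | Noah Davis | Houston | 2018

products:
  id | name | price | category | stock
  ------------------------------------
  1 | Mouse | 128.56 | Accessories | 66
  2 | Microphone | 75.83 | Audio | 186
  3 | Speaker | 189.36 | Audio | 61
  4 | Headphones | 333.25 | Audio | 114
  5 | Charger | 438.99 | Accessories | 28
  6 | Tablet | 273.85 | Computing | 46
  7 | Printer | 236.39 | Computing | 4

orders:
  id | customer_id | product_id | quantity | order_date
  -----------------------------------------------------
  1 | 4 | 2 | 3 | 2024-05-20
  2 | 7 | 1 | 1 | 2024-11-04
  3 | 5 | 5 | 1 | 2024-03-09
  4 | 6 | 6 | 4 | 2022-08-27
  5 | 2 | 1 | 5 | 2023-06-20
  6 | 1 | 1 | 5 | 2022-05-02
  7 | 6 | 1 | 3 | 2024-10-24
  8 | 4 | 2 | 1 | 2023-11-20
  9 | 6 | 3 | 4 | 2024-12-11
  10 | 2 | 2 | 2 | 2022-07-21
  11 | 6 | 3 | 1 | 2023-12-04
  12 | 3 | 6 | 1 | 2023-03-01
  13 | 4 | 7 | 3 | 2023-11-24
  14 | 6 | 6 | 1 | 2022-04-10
SELECT MAX(quantity) FROM orders

Execution result:
5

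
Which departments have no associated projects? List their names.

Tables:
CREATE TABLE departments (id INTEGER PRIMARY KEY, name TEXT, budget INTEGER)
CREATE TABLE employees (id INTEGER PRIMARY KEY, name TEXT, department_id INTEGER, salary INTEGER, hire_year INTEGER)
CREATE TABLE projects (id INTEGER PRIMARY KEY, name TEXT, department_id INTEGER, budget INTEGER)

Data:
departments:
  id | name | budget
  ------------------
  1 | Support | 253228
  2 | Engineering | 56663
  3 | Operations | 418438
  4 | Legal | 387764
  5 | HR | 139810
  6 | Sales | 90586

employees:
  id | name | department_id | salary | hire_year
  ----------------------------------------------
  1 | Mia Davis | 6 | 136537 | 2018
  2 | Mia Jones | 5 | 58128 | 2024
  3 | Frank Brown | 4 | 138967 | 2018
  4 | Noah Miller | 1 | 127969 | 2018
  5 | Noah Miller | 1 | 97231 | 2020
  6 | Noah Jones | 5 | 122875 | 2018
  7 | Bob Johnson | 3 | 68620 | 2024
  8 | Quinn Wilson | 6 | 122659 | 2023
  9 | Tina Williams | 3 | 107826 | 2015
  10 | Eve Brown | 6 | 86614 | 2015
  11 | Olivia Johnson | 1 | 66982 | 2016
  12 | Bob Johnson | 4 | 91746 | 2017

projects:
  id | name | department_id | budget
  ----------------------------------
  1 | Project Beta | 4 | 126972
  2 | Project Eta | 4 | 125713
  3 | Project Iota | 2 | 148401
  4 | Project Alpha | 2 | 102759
SELECT p.name FROM departments p LEFT JOIN projects c ON c.department_id = p.id WHERE c.id IS NULL

Execution result:
name
Support
Operations
HR
Sales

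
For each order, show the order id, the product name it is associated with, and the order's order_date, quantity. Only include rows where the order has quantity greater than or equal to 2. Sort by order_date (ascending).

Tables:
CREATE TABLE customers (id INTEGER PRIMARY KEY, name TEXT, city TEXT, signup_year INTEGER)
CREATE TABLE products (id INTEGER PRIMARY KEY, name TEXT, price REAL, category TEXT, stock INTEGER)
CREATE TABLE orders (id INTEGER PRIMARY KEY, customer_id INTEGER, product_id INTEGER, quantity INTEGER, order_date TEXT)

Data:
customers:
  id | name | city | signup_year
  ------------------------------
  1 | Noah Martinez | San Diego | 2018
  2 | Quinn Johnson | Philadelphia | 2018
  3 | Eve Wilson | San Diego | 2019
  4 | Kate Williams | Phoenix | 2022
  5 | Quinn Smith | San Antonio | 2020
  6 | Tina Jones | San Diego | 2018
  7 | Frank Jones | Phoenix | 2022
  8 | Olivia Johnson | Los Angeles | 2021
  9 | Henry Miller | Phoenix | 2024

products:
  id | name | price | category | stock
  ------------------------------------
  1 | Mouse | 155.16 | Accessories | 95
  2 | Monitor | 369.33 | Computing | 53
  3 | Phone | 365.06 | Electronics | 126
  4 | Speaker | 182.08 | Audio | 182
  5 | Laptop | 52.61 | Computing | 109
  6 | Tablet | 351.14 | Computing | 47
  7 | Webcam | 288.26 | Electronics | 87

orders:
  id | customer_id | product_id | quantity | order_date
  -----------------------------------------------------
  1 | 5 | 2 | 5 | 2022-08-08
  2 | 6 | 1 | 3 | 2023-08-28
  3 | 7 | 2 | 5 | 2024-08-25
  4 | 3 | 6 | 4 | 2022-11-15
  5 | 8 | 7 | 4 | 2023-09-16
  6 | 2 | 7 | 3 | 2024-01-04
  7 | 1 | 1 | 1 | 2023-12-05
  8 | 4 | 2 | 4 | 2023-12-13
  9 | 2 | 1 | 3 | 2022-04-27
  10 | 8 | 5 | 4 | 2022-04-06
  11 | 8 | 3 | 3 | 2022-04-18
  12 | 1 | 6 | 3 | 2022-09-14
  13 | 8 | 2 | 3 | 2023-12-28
SELECT c.id, p.name AS product, c.order_date, c.quantity FROM orders c JOIN products p ON c.product_id = p.id WHERE c.quantity >= 2 ORDER BY c.order_date ASC

Execution result:
id | product | order_date | quantity
10 | Laptop | 2022-04-06 | 4
11 | Phone | 2022-04-18 | 3
9 | Mouse | 2022-04-27 | 3
1 | Monitor | 2022-08-08 | 5
12 | Tablet | 2022-09-14 | 3
4 | Tablet | 2022-11-15 | 4
2 | Mouse | 2023-08-28 | 3
5 | Webcam | 2023-09-16 | 4
8 | Monitor | 2023-12-13 | 4
13 | Monitor | 2023-12-28 | 3
6 | Webcam | 2024-01-04 | 3
3 | Monitor | 2024-08-25 | 5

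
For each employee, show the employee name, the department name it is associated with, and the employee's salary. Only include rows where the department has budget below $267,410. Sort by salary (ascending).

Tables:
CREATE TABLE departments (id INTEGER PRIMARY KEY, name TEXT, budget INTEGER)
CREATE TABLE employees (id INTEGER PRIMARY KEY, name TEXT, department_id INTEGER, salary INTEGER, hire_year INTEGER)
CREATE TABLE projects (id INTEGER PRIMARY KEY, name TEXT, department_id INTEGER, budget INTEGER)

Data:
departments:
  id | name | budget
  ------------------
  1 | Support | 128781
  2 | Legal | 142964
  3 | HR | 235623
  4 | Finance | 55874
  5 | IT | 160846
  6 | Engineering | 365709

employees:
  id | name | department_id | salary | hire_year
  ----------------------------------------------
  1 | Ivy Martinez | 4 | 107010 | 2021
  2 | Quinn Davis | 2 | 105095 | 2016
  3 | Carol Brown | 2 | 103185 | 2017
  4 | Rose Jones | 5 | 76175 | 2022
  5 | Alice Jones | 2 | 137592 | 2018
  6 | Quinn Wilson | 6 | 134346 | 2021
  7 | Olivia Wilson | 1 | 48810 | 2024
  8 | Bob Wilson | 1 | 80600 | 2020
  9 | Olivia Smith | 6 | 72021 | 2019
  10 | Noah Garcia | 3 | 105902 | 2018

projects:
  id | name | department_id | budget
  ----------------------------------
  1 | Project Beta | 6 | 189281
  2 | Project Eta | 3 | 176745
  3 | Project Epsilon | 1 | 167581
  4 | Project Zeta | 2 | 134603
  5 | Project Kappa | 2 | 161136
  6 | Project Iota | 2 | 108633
SELECT c.name, p.name AS department, c.salary FROM employees c JOIN departments p ON c.department_id = p.id WHERE p.budget < 267410 ORDER BY c.salary ASC

Execution result:
name | department | salary
Olivia Wilson | Support | 48810
Rose Jones | IT | 76175
Bob Wilson | Support | 80600
Carol Brown | Legal | 103185
Quinn Davis | Legal | 105095
Noah Garcia | HR | 105902
Ivy Martinez | Finance | 107010
Alice Jones | Legal | 137592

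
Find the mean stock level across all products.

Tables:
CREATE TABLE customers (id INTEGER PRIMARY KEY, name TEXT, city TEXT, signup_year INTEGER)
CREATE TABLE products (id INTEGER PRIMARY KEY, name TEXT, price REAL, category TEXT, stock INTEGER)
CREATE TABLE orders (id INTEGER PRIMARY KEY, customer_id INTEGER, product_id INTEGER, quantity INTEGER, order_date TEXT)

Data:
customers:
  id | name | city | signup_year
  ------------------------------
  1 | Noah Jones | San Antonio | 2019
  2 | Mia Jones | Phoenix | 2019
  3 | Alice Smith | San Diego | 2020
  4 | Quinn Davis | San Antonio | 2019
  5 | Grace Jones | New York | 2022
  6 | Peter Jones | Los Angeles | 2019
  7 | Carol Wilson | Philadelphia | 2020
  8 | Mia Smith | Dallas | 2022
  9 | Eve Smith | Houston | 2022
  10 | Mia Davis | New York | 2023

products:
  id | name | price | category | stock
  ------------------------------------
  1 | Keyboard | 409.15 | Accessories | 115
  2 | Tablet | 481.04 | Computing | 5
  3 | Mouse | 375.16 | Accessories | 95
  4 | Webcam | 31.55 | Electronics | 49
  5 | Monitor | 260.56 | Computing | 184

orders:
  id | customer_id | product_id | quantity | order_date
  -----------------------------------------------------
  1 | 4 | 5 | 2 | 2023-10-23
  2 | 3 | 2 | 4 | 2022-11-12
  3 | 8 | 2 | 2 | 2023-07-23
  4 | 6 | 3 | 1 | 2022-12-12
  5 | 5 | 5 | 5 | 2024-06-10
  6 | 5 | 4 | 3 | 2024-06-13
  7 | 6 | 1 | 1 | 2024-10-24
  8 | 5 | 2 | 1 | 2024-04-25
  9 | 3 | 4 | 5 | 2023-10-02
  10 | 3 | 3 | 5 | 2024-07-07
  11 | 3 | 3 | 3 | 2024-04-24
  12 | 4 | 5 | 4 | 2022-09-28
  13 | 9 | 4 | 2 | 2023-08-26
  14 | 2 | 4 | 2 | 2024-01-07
SELECT AVG(stock) FROM products

Execution result:
89.60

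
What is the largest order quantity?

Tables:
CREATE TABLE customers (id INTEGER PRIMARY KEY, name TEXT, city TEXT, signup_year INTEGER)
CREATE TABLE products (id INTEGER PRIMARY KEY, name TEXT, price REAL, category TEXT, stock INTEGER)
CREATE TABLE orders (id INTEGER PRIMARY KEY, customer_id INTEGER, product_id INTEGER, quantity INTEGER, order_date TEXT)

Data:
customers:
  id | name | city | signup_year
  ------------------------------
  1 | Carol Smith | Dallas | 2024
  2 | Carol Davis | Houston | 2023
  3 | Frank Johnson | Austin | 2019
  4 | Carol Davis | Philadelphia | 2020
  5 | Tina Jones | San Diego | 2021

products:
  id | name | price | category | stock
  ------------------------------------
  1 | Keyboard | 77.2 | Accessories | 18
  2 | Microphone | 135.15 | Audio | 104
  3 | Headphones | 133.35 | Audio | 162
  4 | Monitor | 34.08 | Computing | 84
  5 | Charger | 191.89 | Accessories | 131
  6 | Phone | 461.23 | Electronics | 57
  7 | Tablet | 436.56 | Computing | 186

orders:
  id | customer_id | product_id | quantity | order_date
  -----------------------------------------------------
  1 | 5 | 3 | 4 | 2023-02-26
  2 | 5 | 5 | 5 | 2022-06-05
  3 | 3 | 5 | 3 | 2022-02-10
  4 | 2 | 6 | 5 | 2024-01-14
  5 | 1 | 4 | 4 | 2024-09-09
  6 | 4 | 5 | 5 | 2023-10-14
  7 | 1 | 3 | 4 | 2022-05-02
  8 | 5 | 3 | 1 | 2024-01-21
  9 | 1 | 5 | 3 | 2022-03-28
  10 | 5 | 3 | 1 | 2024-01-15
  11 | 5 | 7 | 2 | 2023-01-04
SELECT MAX(quantity) FROM orders

Execution result:
5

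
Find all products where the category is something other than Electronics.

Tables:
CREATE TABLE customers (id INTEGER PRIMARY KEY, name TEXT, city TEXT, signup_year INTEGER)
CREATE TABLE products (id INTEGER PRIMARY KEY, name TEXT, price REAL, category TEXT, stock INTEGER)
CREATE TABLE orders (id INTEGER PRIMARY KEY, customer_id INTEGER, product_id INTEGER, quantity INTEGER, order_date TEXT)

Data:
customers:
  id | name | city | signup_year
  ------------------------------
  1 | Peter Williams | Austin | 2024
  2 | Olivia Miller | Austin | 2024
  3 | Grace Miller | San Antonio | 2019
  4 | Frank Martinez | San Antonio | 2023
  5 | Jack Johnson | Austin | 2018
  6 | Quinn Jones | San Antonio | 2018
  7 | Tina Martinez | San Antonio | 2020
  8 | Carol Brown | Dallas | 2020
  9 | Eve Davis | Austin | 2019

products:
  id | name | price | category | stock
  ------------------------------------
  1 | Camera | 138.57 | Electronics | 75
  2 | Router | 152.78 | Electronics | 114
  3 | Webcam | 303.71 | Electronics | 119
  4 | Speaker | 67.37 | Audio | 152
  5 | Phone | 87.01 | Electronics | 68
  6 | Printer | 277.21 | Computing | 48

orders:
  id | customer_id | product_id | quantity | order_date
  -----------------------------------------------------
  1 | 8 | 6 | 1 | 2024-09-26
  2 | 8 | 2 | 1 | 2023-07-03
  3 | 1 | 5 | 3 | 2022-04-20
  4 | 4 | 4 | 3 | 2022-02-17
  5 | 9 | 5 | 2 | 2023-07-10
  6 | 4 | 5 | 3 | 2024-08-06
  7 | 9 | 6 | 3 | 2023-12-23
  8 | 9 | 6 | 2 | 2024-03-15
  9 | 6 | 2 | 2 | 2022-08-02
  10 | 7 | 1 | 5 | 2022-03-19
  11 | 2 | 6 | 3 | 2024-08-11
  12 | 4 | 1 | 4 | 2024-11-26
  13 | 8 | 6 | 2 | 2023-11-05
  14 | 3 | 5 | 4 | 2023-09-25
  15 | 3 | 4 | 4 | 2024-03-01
SELECT name, category FROM products WHERE category <> 'Electronics'

Execution result:
name | category
Speaker | Audio
Printer | Computing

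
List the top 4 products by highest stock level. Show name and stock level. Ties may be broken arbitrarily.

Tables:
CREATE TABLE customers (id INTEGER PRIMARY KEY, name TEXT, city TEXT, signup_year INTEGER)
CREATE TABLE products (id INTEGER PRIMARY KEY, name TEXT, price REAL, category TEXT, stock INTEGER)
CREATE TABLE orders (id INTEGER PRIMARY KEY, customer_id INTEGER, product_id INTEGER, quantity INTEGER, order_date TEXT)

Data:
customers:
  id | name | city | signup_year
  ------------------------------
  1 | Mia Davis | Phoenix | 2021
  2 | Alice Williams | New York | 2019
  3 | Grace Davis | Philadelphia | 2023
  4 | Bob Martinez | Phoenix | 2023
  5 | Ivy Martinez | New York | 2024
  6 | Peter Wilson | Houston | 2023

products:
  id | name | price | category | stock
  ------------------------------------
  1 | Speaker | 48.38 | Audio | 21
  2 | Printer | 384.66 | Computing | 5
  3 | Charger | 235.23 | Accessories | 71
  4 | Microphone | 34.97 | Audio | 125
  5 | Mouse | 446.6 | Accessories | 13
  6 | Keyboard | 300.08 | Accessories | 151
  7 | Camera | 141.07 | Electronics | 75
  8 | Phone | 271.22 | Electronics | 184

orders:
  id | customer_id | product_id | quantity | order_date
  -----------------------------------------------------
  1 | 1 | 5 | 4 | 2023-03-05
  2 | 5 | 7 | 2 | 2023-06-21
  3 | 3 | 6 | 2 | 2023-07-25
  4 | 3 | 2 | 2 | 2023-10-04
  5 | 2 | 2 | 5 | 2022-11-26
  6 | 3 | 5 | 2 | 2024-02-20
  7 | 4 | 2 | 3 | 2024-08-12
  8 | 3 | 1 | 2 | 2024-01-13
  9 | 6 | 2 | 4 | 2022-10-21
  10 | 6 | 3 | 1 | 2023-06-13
SELECT name, stock FROM products ORDER BY stock DESC LIMIT 4

Execution result:
name | stock
Phone | 184
Keyboard | 151
Microphone | 125
Camera | 75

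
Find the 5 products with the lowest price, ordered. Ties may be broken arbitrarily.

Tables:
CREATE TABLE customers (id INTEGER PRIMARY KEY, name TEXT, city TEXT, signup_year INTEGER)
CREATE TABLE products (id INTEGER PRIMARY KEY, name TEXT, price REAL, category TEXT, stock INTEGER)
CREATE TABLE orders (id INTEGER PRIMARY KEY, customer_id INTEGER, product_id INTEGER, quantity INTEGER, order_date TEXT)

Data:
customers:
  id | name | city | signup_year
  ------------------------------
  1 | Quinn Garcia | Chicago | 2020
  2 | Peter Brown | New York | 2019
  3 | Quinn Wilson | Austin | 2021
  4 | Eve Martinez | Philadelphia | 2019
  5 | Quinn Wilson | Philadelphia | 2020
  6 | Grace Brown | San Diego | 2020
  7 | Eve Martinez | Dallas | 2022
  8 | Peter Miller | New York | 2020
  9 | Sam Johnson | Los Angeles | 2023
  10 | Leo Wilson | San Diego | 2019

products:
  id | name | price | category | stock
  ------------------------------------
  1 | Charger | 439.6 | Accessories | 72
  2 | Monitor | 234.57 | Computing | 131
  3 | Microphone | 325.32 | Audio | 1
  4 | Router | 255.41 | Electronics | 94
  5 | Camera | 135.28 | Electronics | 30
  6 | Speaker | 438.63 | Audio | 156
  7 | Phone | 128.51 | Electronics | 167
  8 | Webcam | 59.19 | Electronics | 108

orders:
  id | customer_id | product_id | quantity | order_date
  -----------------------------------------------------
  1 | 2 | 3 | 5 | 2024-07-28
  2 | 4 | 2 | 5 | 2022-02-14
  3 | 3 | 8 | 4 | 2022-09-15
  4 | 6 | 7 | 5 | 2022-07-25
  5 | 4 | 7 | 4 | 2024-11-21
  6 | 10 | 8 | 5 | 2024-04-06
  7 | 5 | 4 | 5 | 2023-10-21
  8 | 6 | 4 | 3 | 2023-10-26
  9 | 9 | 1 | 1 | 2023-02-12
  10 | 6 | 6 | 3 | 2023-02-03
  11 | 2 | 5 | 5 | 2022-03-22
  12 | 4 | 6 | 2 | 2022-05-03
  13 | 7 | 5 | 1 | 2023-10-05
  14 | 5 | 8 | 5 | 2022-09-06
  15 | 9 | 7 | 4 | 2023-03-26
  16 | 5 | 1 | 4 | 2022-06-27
SELECT name, price FROM products ORDER BY price ASC LIMIT 5

Execution result:
name | price
Webcam | 59.19
Phone | 128.51
Camera | 135.28
Monitor | 234.57
Router | 255.41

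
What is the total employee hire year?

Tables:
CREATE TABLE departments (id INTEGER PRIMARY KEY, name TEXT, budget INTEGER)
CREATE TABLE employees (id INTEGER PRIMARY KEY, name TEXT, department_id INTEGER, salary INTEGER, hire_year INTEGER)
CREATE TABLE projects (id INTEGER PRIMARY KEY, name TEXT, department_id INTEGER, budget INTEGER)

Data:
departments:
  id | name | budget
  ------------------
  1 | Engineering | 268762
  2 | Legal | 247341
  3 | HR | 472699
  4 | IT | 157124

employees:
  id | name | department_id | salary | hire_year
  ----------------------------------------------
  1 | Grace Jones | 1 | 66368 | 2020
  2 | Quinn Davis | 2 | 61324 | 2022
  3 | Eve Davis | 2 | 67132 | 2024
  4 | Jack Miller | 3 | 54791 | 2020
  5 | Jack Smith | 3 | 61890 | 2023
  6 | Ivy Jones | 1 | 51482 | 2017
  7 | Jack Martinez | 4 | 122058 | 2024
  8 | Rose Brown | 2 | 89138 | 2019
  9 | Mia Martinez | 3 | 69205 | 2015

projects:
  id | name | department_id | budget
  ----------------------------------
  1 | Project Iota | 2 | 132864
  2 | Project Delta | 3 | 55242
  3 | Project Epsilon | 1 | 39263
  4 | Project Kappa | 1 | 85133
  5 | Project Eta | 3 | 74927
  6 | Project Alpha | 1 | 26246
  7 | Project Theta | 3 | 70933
SELECT SUM(hire_year) FROM employees

Execution result:
18184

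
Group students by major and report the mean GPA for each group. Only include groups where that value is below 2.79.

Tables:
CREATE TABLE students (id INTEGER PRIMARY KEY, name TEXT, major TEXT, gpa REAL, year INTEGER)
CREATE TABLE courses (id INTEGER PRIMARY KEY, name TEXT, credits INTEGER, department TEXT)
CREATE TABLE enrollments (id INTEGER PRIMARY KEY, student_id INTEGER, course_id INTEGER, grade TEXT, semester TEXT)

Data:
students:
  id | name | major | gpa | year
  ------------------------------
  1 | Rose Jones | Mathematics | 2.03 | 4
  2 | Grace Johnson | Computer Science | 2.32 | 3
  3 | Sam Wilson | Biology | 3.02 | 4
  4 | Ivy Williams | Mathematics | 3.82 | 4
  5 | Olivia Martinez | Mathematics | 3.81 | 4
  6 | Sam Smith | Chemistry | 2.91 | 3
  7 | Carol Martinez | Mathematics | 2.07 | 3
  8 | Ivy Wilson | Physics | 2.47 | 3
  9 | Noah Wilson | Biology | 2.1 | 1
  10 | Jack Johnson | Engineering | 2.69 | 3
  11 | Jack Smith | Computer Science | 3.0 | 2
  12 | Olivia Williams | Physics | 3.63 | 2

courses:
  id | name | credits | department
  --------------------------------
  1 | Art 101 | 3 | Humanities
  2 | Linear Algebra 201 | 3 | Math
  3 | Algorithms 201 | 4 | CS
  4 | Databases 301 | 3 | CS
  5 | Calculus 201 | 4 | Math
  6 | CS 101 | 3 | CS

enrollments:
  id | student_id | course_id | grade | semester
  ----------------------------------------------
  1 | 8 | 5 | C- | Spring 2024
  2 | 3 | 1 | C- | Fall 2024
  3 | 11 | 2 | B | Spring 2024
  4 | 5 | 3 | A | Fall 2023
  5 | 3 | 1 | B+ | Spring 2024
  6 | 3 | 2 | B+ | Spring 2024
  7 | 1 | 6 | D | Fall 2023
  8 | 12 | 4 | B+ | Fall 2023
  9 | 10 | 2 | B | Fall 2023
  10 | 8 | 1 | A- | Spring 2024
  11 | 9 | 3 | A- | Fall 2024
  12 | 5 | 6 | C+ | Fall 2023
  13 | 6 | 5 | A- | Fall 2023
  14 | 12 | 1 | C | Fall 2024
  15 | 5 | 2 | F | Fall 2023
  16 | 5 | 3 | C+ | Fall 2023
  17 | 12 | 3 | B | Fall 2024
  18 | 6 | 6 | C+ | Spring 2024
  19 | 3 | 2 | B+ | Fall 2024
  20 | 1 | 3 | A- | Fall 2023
SELECT major, AVG(gpa) AS avg_gpa FROM students GROUP BY major HAVING AVG(gpa) < 2.79

Execution result:
major | avg_gpa
Biology | 2.56
Computer Science | 2.66
Engineering | 2.69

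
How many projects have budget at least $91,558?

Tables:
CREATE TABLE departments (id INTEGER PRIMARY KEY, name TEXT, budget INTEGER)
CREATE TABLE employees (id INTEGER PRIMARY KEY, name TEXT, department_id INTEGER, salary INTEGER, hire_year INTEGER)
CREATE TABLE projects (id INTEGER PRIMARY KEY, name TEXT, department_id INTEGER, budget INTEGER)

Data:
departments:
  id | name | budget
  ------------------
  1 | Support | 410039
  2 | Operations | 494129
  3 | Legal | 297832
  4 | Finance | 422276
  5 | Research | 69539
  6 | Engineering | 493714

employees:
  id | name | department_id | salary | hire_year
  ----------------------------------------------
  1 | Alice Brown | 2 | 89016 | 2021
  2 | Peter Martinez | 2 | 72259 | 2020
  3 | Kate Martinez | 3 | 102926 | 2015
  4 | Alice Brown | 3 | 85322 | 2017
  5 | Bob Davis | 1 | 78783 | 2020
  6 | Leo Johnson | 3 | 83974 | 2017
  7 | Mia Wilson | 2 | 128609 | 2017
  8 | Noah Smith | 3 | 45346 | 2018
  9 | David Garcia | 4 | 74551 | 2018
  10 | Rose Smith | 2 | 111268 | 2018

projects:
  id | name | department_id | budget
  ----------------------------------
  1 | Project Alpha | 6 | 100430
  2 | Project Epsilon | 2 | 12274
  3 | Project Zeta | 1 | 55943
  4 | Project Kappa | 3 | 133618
SELECT COUNT(*) FROM projects WHERE budget >= 91558

Execution result:
2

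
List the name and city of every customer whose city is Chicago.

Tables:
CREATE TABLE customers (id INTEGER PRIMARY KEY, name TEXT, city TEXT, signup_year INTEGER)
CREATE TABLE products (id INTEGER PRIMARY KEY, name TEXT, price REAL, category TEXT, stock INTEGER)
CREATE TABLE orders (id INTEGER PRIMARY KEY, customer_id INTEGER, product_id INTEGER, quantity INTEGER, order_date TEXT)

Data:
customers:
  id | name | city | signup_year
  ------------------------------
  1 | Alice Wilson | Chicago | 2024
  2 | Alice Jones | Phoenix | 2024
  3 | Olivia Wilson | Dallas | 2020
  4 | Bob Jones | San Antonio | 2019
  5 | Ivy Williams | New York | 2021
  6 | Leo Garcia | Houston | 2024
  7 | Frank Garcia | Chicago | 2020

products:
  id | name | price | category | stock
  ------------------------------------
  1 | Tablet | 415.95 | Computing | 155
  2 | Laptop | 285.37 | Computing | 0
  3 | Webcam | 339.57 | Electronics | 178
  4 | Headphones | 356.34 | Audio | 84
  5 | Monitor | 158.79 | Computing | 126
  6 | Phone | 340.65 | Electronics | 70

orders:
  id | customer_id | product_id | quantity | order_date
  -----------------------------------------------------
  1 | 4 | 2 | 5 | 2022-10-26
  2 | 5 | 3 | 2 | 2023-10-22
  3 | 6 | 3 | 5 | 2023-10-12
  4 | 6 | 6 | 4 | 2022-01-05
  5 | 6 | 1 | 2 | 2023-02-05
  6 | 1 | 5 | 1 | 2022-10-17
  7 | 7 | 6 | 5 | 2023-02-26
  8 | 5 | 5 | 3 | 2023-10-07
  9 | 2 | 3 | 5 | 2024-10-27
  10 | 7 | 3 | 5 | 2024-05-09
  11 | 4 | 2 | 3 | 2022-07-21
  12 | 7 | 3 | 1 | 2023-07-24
SELECT name, city FROM customers WHERE city = 'Chicago'

Execution result:
name | city
Alice Wilson | Chicago
Frank Garcia | Chicago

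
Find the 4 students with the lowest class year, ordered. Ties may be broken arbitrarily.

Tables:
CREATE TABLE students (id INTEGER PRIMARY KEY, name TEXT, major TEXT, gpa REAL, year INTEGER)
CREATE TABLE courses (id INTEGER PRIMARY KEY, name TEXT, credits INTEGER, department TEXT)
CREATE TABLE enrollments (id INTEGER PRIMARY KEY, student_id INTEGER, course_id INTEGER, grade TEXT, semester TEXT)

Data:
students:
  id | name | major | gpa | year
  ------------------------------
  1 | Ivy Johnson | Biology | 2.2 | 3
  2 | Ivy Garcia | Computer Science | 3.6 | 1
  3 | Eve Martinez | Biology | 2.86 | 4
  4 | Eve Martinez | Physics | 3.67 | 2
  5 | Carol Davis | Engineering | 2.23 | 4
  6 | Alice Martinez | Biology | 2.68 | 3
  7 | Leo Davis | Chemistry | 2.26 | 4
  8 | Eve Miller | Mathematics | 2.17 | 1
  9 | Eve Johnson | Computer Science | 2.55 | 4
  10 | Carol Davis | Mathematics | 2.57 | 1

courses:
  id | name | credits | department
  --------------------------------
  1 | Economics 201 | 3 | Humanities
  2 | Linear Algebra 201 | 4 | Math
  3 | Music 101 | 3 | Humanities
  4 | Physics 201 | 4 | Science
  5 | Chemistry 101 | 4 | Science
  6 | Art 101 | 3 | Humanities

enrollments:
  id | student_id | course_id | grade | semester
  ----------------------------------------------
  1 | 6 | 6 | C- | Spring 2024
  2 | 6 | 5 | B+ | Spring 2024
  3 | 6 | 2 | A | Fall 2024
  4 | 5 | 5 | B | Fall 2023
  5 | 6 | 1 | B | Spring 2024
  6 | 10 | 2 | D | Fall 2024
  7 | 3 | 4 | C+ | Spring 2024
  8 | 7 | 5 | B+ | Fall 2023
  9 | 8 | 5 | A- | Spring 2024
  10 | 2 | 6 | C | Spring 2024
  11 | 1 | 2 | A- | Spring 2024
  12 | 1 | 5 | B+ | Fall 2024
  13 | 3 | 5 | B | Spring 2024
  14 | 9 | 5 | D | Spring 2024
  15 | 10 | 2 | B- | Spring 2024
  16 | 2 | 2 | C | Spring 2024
SELECT name, year FROM students ORDER BY year ASC LIMIT 4

Execution result:
name | year
Ivy Garcia | 1
Eve Miller | 1
Carol Davis | 1
Eve Martinez | 2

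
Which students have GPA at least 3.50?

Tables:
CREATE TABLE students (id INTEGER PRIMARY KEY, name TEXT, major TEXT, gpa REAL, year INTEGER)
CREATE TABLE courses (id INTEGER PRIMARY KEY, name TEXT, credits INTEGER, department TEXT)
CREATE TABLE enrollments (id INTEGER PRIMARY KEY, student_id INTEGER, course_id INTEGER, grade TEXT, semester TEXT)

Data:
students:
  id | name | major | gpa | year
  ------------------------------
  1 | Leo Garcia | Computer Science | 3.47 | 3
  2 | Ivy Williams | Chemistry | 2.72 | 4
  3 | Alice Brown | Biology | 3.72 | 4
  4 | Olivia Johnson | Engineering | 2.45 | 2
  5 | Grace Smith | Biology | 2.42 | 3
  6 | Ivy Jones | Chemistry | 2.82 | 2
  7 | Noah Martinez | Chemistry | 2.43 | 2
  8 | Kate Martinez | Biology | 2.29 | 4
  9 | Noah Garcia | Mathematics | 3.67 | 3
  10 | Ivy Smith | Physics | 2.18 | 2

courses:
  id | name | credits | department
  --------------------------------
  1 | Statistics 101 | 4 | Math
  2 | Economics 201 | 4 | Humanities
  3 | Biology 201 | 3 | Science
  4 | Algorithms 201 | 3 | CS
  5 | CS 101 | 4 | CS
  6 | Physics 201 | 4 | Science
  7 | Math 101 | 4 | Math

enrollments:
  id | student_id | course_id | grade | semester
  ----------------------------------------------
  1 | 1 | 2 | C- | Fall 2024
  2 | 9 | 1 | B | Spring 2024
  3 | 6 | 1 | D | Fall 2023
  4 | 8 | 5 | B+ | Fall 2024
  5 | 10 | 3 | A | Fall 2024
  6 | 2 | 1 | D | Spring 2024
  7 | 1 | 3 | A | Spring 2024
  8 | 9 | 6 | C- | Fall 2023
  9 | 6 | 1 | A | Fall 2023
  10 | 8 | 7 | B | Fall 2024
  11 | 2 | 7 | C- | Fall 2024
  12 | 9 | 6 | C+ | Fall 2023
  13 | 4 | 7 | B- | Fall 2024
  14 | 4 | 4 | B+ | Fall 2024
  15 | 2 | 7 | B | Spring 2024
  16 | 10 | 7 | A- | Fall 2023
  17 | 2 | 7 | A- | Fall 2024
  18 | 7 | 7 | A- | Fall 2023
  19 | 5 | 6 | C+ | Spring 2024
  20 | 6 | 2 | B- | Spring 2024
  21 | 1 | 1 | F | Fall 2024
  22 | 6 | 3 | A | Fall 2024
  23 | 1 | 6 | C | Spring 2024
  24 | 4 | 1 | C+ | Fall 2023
SELECT name, gpa FROM students WHERE gpa >= 3.5

Execution result:
name | gpa
Alice Brown | 3.72
Noah Garcia | 3.67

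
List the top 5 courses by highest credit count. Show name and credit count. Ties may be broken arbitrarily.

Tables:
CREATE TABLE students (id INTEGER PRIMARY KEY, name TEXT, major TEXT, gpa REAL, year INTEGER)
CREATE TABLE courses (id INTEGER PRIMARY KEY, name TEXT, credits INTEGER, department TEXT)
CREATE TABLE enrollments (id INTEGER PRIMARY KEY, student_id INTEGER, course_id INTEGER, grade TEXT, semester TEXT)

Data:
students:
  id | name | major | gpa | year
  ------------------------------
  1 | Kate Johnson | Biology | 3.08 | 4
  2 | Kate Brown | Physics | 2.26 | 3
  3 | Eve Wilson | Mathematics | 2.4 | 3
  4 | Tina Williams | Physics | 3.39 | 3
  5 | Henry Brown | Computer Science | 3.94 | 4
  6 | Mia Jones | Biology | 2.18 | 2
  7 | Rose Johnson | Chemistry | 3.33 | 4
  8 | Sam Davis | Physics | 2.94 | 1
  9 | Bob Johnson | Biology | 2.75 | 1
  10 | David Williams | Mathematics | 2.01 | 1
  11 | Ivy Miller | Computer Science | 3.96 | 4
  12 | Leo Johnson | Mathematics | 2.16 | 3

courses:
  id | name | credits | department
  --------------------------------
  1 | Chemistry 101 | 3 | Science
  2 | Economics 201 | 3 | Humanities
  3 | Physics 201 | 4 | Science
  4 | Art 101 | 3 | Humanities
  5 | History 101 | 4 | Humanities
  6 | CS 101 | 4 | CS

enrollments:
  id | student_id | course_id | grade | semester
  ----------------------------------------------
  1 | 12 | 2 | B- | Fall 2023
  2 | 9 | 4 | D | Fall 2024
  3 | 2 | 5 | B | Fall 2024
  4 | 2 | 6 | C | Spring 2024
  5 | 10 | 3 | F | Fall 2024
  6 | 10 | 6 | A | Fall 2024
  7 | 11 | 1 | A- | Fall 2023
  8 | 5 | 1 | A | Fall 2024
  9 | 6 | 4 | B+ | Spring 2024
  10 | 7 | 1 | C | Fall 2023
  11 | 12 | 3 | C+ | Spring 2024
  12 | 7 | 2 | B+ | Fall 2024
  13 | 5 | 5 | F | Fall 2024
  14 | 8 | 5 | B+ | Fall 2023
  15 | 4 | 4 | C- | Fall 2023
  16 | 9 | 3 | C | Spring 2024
SELECT name, credits FROM courses ORDER BY credits DESC LIMIT 5

Execution result:
name | credits
Physics 201 | 4
History 101 | 4
CS 101 | 4
Chemistry 101 | 3
Economics 201 | 3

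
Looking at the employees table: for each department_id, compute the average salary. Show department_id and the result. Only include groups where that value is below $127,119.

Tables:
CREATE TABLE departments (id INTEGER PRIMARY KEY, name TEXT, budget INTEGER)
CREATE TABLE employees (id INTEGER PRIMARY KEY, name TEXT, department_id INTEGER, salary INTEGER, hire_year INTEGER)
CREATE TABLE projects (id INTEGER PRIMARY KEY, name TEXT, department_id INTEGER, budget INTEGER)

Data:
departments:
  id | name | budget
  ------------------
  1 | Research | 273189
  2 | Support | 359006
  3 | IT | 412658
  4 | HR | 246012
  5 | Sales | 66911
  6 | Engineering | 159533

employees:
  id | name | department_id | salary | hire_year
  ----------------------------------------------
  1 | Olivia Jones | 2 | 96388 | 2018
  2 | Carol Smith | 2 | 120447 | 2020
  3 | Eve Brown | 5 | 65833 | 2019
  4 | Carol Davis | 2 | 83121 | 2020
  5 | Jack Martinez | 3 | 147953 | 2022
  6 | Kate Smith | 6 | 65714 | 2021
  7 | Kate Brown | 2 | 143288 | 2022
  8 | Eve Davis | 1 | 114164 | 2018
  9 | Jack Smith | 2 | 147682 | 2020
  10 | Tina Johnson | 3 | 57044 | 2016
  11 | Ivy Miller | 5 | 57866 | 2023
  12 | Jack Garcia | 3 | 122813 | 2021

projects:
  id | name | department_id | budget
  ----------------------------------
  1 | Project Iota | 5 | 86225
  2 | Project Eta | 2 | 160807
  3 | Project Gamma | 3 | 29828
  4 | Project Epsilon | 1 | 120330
SELECT department_id, AVG(salary) AS avg_salary FROM employees GROUP BY department_id HAVING AVG(salary) < 127119

Execution result:
department_id | avg_salary
1 | 114164.00
2 | 118185.20
3 | 109270.00
5 | 61849.50
6 | 65714.00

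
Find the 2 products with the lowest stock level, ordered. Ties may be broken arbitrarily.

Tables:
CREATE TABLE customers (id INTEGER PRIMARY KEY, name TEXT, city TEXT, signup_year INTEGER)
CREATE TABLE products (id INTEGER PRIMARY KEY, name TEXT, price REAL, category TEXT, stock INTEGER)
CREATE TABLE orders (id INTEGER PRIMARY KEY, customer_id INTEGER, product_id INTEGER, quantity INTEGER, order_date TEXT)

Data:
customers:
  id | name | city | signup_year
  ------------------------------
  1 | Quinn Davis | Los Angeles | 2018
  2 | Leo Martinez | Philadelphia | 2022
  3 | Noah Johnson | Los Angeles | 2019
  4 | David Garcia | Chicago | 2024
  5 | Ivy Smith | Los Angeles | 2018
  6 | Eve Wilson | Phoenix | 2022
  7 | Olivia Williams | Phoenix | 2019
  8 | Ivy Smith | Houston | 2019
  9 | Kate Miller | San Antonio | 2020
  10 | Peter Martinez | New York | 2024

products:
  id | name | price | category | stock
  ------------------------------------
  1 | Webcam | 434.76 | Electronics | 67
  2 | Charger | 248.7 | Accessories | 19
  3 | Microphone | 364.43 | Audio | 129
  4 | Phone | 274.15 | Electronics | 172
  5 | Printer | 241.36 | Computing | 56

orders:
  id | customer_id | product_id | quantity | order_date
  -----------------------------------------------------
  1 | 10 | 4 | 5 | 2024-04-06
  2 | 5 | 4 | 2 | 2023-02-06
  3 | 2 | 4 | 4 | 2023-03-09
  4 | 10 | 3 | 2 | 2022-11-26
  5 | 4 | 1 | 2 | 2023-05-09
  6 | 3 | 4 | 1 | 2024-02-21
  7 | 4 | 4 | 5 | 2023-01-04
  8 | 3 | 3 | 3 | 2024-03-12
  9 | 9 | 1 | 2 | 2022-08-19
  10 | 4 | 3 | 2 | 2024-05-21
SELECT name, stock FROM products ORDER BY stock ASC LIMIT 2

Execution result:
name | stock
Charger | 19
Printer | 56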